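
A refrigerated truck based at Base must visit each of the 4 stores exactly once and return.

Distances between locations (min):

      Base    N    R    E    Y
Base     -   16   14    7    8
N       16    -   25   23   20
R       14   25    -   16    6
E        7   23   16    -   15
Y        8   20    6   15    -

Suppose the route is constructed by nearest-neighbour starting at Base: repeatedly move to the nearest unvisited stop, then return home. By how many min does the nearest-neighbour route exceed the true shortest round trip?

Excess over optimum: 4 min.

Base: E=7, Y=8, R=14, N=16 ⇒ E
E: Y=15, R=16, N=23 ⇒ Y
Y: R=6, N=20 ⇒ R
R: N=25 ⇒ N
NN route Base → E → Y → R → N → Base costs 69.
Optimal: Base → N → Y → R → E → Base costs 65 (by enumerating all 12 distinct tours).
Excess = 69 − 65 = 4.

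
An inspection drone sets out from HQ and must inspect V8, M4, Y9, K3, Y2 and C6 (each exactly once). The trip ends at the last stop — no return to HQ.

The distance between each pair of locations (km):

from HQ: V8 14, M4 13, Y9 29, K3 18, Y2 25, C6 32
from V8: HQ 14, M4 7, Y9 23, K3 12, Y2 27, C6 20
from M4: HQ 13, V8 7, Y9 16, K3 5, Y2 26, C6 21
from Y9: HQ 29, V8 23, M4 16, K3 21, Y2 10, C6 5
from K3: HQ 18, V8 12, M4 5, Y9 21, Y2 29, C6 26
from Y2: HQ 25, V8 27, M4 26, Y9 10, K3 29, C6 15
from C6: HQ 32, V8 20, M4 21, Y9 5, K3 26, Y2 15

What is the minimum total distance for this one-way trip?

Shortest open route: 65 km.

There are 6! = 720 possible orderings.
HQ - V8 - M4 - Y9 - K3 - Y2 - C6: 14+7+16+21+29+15 = 102
HQ - V8 - M4 - Y9 - K3 - C6 - Y2: 14+7+16+21+26+15 = 99
HQ - V8 - M4 - Y9 - Y2 - K3 - C6: 14+7+16+10+29+26 = 102
HQ - V8 - M4 - Y9 - Y2 - C6 - K3: 14+7+16+10+15+26 = 88
HQ - V8 - M4 - Y9 - C6 - K3 - Y2: 14+7+16+5+26+29 = 97
HQ - V8 - M4 - Y9 - C6 - Y2 - K3: 14+7+16+5+15+29 = 86
HQ - V8 - M4 - K3 - Y9 - Y2 - C6: 14+7+5+21+10+15 = 72
HQ - V8 - M4 - K3 - Y9 - C6 - Y2: 14+7+5+21+5+15 = 67
… (712 more)
HQ - M4 - K3 - V8 - C6 - Y9 - Y2: 13+5+12+20+5+10 = 65  ← best
The minimum is 65.
One shortest path: HQ → M4 → K3 → V8 → C6 → Y9 → Y2.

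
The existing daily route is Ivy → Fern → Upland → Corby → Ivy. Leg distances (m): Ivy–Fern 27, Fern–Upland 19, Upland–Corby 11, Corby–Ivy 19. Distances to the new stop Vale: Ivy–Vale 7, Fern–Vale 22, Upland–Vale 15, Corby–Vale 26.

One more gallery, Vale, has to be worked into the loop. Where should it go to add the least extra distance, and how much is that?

Insertion cost between consecutive stops i–j is d(i,Vale) + d(Vale,j) − d(i,j):
  between Ivy and Fern: 7 + 22 − 27 = 2
  between Fern and Upland: 22 + 15 − 19 = 18
  between Upland and Corby: 15 + 26 − 11 = 30
  between Corby and Ivy: 26 + 7 − 19 = 14
Cheapest insertion is between Ivy and Fern, adding 2.
New total = 76 + 2 = 78.

Minimum extra distance: 2 m, inserting Vale between Ivy and Fern.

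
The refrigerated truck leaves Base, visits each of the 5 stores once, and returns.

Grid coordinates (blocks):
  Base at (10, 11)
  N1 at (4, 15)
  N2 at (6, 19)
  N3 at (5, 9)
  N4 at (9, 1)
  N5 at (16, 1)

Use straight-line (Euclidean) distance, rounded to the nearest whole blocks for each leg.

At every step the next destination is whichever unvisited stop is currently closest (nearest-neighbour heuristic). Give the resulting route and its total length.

Nearest-neighbour total = 52 blocks; route Base → N3 → N1 → N2 → N4 → N5 → Base.

At Base the remaining stops are N3 5, N1 7, N2 9, N4 10, N5 12; go to N3.
At N3 the remaining stops are N1 6, N4 9, N2 10, N5 14; go to N1.
At N1 the remaining stops are N2 4, N4 15, N5 18; go to N2.
At N2 the remaining stops are N4 18, N5 21; go to N4.
At N4 the remaining stops are N5 7; go to N5.
Return N5→Base: 12.
Total = 5 + 6 + 4 + 18 + 7 + 12 = 52.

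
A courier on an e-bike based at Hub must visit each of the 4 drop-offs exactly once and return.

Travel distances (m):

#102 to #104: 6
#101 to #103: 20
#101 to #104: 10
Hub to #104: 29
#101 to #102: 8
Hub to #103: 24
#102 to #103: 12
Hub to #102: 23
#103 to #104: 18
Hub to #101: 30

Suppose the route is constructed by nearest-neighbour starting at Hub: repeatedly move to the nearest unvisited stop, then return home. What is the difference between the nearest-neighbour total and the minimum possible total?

From Hub: #102=23, #103=24, #104=29, #101=30 → choose #102 (23).
From #102: #104=6, #101=8, #103=12 → choose #104 (6).
From #104: #101=10, #103=18 → choose #101 (10).
From #101: #103=20 → choose #103 (20).
NN route Hub → #102 → #104 → #101 → #103 → Hub costs 83.
Optimal: Hub → #101 → #104 → #102 → #103 → Hub costs 82 (by enumerating all 12 distinct tours).
Excess = 83 − 82 = 1.

The nearest-neighbour route is 1 m longer than optimal.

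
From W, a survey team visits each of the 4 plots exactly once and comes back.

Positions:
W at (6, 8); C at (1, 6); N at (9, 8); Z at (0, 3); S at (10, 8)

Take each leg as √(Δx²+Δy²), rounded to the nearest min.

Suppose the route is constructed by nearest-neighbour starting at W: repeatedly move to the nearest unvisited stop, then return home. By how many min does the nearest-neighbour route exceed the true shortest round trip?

W: N=3, S=4, C=5, Z=8 ⇒ N
N: S=1, C=8, Z=10 ⇒ S
S: C=9, Z=11 ⇒ C
C: Z=3 ⇒ Z
NN route W → N → S → C → Z → W costs 24.
Optimal: W → C → Z → N → S → W costs 23 (by enumerating all 12 distinct tours).
Excess = 24 − 23 = 1.

The nearest-neighbour route is 1 min longer than optimal.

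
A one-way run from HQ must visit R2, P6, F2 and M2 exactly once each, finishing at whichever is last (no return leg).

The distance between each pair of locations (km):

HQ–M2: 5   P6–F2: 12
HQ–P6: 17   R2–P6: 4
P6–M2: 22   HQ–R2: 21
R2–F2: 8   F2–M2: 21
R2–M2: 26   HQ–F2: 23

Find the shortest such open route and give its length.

There are 4! = 24 possible orderings.
HQ → R2 → P6 → F2 → M2: 21+4+12+21 = 58
HQ → R2 → P6 → M2 → F2: 21+4+22+21 = 68
HQ → R2 → F2 → P6 → M2: 21+8+12+22 = 63
HQ → R2 → F2 → M2 → P6: 21+8+21+22 = 72
HQ → R2 → M2 → P6 → F2: 21+26+22+12 = 81
HQ → R2 → M2 → F2 → P6: 21+26+21+12 = 80
HQ → P6 → R2 → F2 → M2: 17+4+8+21 = 50
HQ → P6 → R2 → M2 → F2: 17+4+26+21 = 68
HQ → P6 → F2 → R2 → M2: 17+12+8+26 = 63
HQ → P6 → F2 → M2 → R2: 17+12+21+26 = 76
HQ → P6 → M2 → R2 → F2: 17+22+26+8 = 73
HQ → P6 → M2 → F2 → R2: 17+22+21+8 = 68
HQ → F2 → R2 → P6 → M2: 23+8+4+22 = 57
HQ → F2 → R2 → M2 → P6: 23+8+26+22 = 79
… (10 more)
HQ → M2 → F2 → R2 → P6: 5+21+8+4 = 38  ← best
The minimum is 38.
One shortest path: HQ → M2 → F2 → R2 → P6.

Shortest open route: 38 km.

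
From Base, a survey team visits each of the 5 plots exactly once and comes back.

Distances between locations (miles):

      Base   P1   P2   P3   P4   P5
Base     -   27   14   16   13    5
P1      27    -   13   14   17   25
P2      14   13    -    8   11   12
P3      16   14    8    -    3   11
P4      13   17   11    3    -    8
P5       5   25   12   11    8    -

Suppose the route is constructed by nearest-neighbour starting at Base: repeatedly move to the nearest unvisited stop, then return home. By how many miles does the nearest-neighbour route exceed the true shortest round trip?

Excess over optimum: 7 miles.

Base: P5=5, P4=13, P2=14, P3=16, P1=27 ⇒ P5
P5: P4=8, P3=11, P2=12, P1=25 ⇒ P4
P4: P3=3, P2=11, P1=17 ⇒ P3
P3: P2=8, P1=14 ⇒ P2
P2: P1=13 ⇒ P1
NN route Base → P5 → P4 → P3 → P2 → P1 → Base costs 64.
Optimal: Base → P2 → P1 → P3 → P4 → P5 → Base costs 57 (by enumerating all 60 distinct tours).
Excess = 64 − 57 = 7.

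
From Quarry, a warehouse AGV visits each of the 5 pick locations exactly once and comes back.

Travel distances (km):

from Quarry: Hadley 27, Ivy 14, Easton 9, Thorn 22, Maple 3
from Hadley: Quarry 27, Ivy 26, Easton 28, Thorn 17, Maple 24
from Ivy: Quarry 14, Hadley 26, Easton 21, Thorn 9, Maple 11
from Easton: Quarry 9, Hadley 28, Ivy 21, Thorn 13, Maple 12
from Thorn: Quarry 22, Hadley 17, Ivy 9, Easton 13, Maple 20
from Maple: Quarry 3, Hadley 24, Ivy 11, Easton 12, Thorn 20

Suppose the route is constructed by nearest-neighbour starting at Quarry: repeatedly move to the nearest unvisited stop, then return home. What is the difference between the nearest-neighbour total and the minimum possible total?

From Quarry: Maple=3, Easton=9, Ivy=14, Thorn=22, Hadley=27 → choose Maple (3).
From Maple: Ivy=11, Easton=12, Thorn=20, Hadley=24 → choose Ivy (11).
From Ivy: Thorn=9, Easton=21, Hadley=26 → choose Thorn (9).
From Thorn: Easton=13, Hadley=17 → choose Easton (13).
From Easton: Hadley=28 → choose Hadley (28).
NN route Quarry → Maple → Ivy → Thorn → Easton → Hadley → Quarry costs 91.
Optimal: Quarry → Easton → Hadley → Thorn → Ivy → Maple → Quarry costs 77 (by enumerating all 60 distinct tours).
Excess = 91 − 77 = 14.

The nearest-neighbour route is 14 km longer than optimal.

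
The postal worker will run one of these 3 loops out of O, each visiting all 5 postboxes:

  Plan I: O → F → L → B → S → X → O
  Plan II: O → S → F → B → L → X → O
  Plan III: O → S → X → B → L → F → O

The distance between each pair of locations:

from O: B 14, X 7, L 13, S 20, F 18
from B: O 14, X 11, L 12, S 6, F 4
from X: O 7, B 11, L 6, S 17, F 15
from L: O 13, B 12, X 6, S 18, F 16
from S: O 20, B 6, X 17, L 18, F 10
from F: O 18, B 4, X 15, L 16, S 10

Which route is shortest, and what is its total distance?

Shortest is Plan II, total 59.

Plan I: 18 + 16 + 12 + 6 + 17 + 7 = 76
Plan II: 20 + 10 + 4 + 12 + 6 + 7 = 59
Plan III: 20 + 17 + 11 + 12 + 16 + 18 = 94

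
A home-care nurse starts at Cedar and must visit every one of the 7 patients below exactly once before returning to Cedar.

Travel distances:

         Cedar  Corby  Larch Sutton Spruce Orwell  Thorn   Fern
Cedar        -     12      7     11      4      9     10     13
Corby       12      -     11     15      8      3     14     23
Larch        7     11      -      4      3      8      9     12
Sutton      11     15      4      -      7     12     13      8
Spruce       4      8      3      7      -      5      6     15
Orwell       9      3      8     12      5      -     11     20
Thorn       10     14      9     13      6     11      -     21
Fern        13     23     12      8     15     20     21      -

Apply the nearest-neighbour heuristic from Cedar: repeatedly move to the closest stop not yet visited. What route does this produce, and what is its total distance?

From Cedar: distances to unvisited — Spruce=4, Larch=7, Orwell=9, Thorn=10, Sutton=11, Corby=12, Fern=13. Nearest is Spruce (4).
From Spruce: distances to unvisited — Larch=3, Orwell=5, Thorn=6, Sutton=7, Corby=8, Fern=15. Nearest is Larch (3).
From Larch: distances to unvisited — Sutton=4, Orwell=8, Thorn=9, Corby=11, Fern=12. Nearest is Sutton (4).
From Sutton: distances to unvisited — Fern=8, Orwell=12, Thorn=13, Corby=15. Nearest is Fern (8).
From Fern: distances to unvisited — Orwell=20, Thorn=21, Corby=23. Nearest is Orwell (20).
From Orwell: distances to unvisited — Corby=3, Thorn=11. Nearest is Corby (3).
From Corby: distances to unvisited — Thorn=14. Nearest is Thorn (14).
Return Thorn→Cedar: 10.
Total = 4 + 3 + 4 + 8 + 20 + 3 + 14 + 10 = 66.

66 along Cedar → Spruce → Larch → Sutton → Fern → Orwell → Corby → Thorn → Cedar.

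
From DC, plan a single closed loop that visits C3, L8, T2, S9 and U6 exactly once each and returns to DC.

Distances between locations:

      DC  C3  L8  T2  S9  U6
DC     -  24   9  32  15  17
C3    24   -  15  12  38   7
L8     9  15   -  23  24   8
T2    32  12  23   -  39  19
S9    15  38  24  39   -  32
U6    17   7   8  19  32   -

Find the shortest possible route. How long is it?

Shortest round trip = 90.

DC → C3 → L8 → T2 → S9 → U6 → DC: 24+15+23+39+32+17 = 150
DC → C3 → L8 → T2 → U6 → S9 → DC: 24+15+23+19+32+15 = 128
DC → C3 → L8 → S9 → T2 → U6 → DC: 24+15+24+39+19+17 = 138
DC → C3 → L8 → S9 → U6 → T2 → DC: 24+15+24+32+19+32 = 146
DC → C3 → L8 → U6 → T2 → S9 → DC: 24+15+8+19+39+15 = 120
DC → C3 → L8 → U6 → S9 → T2 → DC: 24+15+8+32+39+32 = 150
DC → C3 → T2 → L8 → S9 → U6 → DC: 24+12+23+24+32+17 = 132
DC → C3 → T2 → L8 → U6 → S9 → DC: 24+12+23+8+32+15 = 114
DC → C3 → T2 → S9 → L8 → U6 → DC: 24+12+39+24+8+17 = 124
DC → C3 → T2 → S9 → U6 → L8 → DC: 24+12+39+32+8+9 = 124
DC → C3 → T2 → U6 → L8 → S9 → DC: 24+12+19+8+24+15 = 102
DC → C3 → T2 → U6 → S9 → L8 → DC: 24+12+19+32+24+9 = 120
DC → C3 → S9 → L8 → T2 → U6 → DC: 24+38+24+23+19+17 = 145
DC → C3 → S9 → L8 → U6 → T2 → DC: 24+38+24+8+19+32 = 145
… (46 more)
DC → L8 → U6 → C3 → T2 → S9 → DC: 9+8+7+12+39+15 = 90  ← best
The minimum is 90.
One optimal route: DC → L8 → U6 → C3 → T2 → S9 → DC (or its reverse).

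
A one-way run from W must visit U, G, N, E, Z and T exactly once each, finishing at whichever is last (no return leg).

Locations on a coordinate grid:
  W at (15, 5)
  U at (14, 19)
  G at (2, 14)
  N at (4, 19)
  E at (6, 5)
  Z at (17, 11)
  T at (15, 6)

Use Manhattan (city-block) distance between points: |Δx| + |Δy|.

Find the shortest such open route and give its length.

There are 6! = 720 possible orderings.
W - U - G - N - E - Z - T: 15+17+7+16+17+7 = 79
W - U - G - N - E - T - Z: 15+17+7+16+10+7 = 72
W - U - G - N - Z - E - T: 15+17+7+21+17+10 = 87
W - U - G - N - Z - T - E: 15+17+7+21+7+10 = 77
W - U - G - N - T - E - Z: 15+17+7+24+10+17 = 90
W - U - G - N - T - Z - E: 15+17+7+24+7+17 = 87
W - U - G - E - N - Z - T: 15+17+13+16+21+7 = 89
W - U - G - E - N - T - Z: 15+17+13+16+24+7 = 92
… (712 more)
W - T - Z - U - N - G - E: 1+7+11+10+7+13 = 49  ← best
The minimum is 49.
One shortest path: W → T → Z → U → N → G → E.

Shortest open route: 49.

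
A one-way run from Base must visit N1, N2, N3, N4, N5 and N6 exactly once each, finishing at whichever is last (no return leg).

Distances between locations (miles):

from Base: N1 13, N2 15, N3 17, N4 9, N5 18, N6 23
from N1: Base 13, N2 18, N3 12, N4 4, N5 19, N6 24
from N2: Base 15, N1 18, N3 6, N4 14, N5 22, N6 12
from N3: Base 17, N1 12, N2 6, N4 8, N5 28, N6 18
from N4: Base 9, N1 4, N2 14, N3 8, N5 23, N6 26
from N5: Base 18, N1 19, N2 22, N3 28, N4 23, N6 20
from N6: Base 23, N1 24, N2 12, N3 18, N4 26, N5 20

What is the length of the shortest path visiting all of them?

There are 6! = 720 possible orderings.
Base → N1 → N2 → N3 → N4 → N5 → N6: 13+18+6+8+23+20 = 88
Base → N1 → N2 → N3 → N4 → N6 → N5: 13+18+6+8+26+20 = 91
Base → N1 → N2 → N3 → N5 → N4 → N6: 13+18+6+28+23+26 = 114
Base → N1 → N2 → N3 → N5 → N6 → N4: 13+18+6+28+20+26 = 111
Base → N1 → N2 → N3 → N6 → N4 → N5: 13+18+6+18+26+23 = 104
Base → N1 → N2 → N3 → N6 → N5 → N4: 13+18+6+18+20+23 = 98
Base → N1 → N2 → N4 → N3 → N5 → N6: 13+18+14+8+28+20 = 101
Base → N1 → N2 → N4 → N3 → N6 → N5: 13+18+14+8+18+20 = 91
… (712 more)
Base → N1 → N4 → N3 → N2 → N6 → N5: 13+4+8+6+12+20 = 63  ← best
The minimum is 63.
One shortest path: Base → N1 → N4 → N3 → N2 → N6 → N5.

63 miles — the minimum one-way total.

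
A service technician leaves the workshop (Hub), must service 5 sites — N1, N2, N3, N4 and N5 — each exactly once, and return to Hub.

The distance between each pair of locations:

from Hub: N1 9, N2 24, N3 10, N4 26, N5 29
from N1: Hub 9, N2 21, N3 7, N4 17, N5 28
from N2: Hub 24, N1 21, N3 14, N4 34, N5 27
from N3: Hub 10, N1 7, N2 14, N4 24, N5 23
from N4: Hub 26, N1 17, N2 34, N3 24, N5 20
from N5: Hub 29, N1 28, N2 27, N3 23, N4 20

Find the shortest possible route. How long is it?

Minimum total distance: 97.

Hub - N1 - N2 - N3 - N4 - N5 - Hub: 9+21+14+24+20+29 = 117
Hub - N1 - N2 - N3 - N5 - N4 - Hub: 9+21+14+23+20+26 = 113
Hub - N1 - N2 - N4 - N3 - N5 - Hub: 9+21+34+24+23+29 = 140
Hub - N1 - N2 - N4 - N5 - N3 - Hub: 9+21+34+20+23+10 = 117
Hub - N1 - N2 - N5 - N3 - N4 - Hub: 9+21+27+23+24+26 = 130
Hub - N1 - N2 - N5 - N4 - N3 - Hub: 9+21+27+20+24+10 = 111
Hub - N1 - N3 - N2 - N4 - N5 - Hub: 9+7+14+34+20+29 = 113
Hub - N1 - N3 - N2 - N5 - N4 - Hub: 9+7+14+27+20+26 = 103
Hub - N1 - N3 - N4 - N2 - N5 - Hub: 9+7+24+34+27+29 = 130
Hub - N1 - N3 - N4 - N5 - N2 - Hub: 9+7+24+20+27+24 = 111
Hub - N1 - N3 - N5 - N2 - N4 - Hub: 9+7+23+27+34+26 = 126
Hub - N1 - N3 - N5 - N4 - N2 - Hub: 9+7+23+20+34+24 = 117
Hub - N1 - N4 - N2 - N3 - N5 - Hub: 9+17+34+14+23+29 = 126
Hub - N1 - N4 - N2 - N5 - N3 - Hub: 9+17+34+27+23+10 = 120
… (46 more)
Hub - N1 - N4 - N5 - N2 - N3 - Hub: 9+17+20+27+14+10 = 97  ← best
The minimum is 97.
One optimal route: Hub → N1 → N4 → N5 → N2 → N3 → Hub (or its reverse).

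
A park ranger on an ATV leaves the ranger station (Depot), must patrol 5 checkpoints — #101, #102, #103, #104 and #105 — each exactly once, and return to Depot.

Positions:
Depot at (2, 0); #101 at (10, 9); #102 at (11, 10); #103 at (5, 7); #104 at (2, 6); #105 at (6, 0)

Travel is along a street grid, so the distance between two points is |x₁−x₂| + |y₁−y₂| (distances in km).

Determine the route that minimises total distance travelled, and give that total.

Shortest round trip = 38 km.

With 5 stops there are 5!/2 = 60 distinct round trips (a route and its reverse cost the same).
Depot→#101→#102→#103→#104→#105→Depot: 17+2+9+4+10+4 = 46
Depot→#101→#102→#103→#105→#104→Depot: 17+2+9+8+10+6 = 52
Depot→#101→#102→#104→#103→#105→Depot: 17+2+13+4+8+4 = 48
Depot→#101→#102→#104→#105→#103→Depot: 17+2+13+10+8+10 = 60
Depot→#101→#102→#105→#103→#104→Depot: 17+2+15+8+4+6 = 52
Depot→#101→#102→#105→#104→#103→Depot: 17+2+15+10+4+10 = 58
Depot→#101→#103→#102→#104→#105→Depot: 17+7+9+13+10+4 = 60
Depot→#101→#103→#102→#105→#104→Depot: 17+7+9+15+10+6 = 64
Depot→#101→#103→#104→#102→#105→Depot: 17+7+4+13+15+4 = 60
Depot→#101→#103→#104→#105→#102→Depot: 17+7+4+10+15+19 = 72
Depot→#101→#103→#105→#102→#104→Depot: 17+7+8+15+13+6 = 66
Depot→#101→#103→#105→#104→#102→Depot: 17+7+8+10+13+19 = 74
Depot→#101→#104→#102→#103→#105→Depot: 17+11+13+9+8+4 = 62
Depot→#101→#104→#102→#105→#103→Depot: 17+11+13+15+8+10 = 74
… (46 more)
Depot→#104→#103→#101→#102→#105→Depot: 6+4+7+2+15+4 = 38  ← best
The minimum is 38.
One optimal route: Depot → #104 → #103 → #101 → #102 → #105 → Depot (or its reverse).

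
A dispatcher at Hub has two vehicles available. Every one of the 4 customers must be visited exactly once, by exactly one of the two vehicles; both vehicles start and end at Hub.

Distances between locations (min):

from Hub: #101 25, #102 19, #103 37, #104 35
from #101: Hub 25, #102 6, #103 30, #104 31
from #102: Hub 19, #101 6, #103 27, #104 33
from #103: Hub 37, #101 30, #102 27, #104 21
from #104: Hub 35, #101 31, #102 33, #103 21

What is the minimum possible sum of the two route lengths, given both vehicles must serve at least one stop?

Try each way of splitting the stops between the two vehicles (each non-empty) and, for each split, find the best tour for each vehicle:
  {#101} + {#102, #103, #104}: 50 + 102 = 152
  {#102} + {#101, #103, #104}: 38 + 111 = 149
  {#101, #102} + {#103, #104}: 50 + 93 = 143
  {#103} + {#101, #102, #104}: 74 + 91 = 165
  {#101, #103} + {#102, #104}: 92 + 87 = 179
  {#102, #103} + {#101, #104}: 83 + 91 = 174
  … (7 splits in total)
Best: vehicle 1 Hub → #101 → #102 → Hub = 50; vehicle 2 Hub → #103 → #104 → Hub = 93; combined 143.

Minimum combined distance: 143 min.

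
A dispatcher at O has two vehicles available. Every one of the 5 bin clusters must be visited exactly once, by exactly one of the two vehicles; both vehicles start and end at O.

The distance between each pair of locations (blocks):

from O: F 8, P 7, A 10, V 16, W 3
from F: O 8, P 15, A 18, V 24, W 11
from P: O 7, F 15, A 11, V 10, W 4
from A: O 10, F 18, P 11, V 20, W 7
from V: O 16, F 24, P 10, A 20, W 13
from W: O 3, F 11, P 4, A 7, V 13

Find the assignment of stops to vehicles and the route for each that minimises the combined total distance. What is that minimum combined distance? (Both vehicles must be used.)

63 blocks — the smallest possible combined total.

Check every non-empty split of the stops between the two vehicles; for each half take its own optimal tour:
  {F} + {P, A, V, W}: 16 + 47 = 63
  {P} + {F, A, V, W}: 14 + 62 = 76
  {F, P} + {A, V, W}: 30 + 46 = 76
  {A} + {F, P, V, W}: 20 + 49 = 69
  {F, A} + {P, V, W}: 36 + 33 = 69
  {P, A} + {F, V, W}: 28 + 48 = 76
  … (15 splits in total)
Best: vehicle 1 O → F → O = 16; vehicle 2 O → P → V → A → W → O = 47; combined 63.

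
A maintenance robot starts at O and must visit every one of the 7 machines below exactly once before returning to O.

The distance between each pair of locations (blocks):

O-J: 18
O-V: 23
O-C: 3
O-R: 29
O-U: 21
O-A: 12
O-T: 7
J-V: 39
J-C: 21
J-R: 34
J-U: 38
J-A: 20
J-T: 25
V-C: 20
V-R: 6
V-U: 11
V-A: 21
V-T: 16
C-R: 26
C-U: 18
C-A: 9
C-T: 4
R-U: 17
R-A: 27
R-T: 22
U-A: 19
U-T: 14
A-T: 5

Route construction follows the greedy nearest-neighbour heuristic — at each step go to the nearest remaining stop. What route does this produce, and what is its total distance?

At O the remaining stops are C 3, T 7, A 12, J 18, U 21, V 23, R 29; go to C.
At C the remaining stops are T 4, A 9, U 18, V 20, J 21, R 26; go to T.
At T the remaining stops are A 5, U 14, V 16, R 22, J 25; go to A.
At A the remaining stops are U 19, J 20, V 21, R 27; go to U.
At U the remaining stops are V 11, R 17, J 38; go to V.
At V the remaining stops are R 6, J 39; go to R.
At R the remaining stops are J 34; go to J.
Return J→O: 18.
Total = 3 + 4 + 5 + 19 + 11 + 6 + 34 + 18 = 100.

Nearest-neighbour total = 100 blocks; route O → C → T → A → U → V → R → J → O.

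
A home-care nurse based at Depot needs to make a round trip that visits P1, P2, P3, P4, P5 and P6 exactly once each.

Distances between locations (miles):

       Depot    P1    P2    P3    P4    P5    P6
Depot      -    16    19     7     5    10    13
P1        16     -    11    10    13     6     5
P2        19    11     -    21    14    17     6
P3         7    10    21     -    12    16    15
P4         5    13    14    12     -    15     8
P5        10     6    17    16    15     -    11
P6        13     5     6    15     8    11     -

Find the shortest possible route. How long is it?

Minimum total distance: 59 miles.

Depot→P1→P2→P3→P4→P5→P6→Depot: 16+11+21+12+15+11+13 = 99
Depot→P1→P2→P3→P4→P6→P5→Depot: 16+11+21+12+8+11+10 = 89
Depot→P1→P2→P3→P5→P4→P6→Depot: 16+11+21+16+15+8+13 = 100
Depot→P1→P2→P3→P5→P6→P4→Depot: 16+11+21+16+11+8+5 = 88
Depot→P1→P2→P3→P6→P4→P5→Depot: 16+11+21+15+8+15+10 = 96
Depot→P1→P2→P3→P6→P5→P4→Depot: 16+11+21+15+11+15+5 = 94
Depot→P1→P2→P4→P3→P5→P6→Depot: 16+11+14+12+16+11+13 = 93
Depot→P1→P2→P4→P3→P6→P5→Depot: 16+11+14+12+15+11+10 = 89
… (352 more)
Depot→P3→P1→P5→P2→P6→P4→Depot: 7+10+6+17+6+8+5 = 59  ← best
The minimum is 59.
One optimal route: Depot → P3 → P1 → P5 → P2 → P6 → P4 → Depot (or its reverse).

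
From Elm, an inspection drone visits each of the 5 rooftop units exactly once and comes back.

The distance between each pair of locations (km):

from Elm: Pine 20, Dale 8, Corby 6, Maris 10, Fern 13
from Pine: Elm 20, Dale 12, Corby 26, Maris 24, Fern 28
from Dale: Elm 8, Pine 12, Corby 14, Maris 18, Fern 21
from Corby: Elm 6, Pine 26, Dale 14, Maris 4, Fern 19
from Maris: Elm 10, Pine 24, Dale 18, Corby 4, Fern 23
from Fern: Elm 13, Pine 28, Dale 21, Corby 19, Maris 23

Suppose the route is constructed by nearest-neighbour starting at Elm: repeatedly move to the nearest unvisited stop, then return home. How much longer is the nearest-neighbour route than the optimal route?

Elm: Corby=6, Dale=8, Maris=10, Fern=13, Pine=20 ⇒ Corby
Corby: Maris=4, Dale=14, Fern=19, Pine=26 ⇒ Maris
Maris: Dale=18, Fern=23, Pine=24 ⇒ Dale
Dale: Pine=12, Fern=21 ⇒ Pine
Pine: Fern=28 ⇒ Fern
NN route Elm → Corby → Maris → Dale → Pine → Fern → Elm costs 81.
Optimal: Elm → Dale → Pine → Maris → Corby → Fern → Elm costs 80 (by enumerating all 60 distinct tours).
Excess = 81 − 80 = 1.

1 km longer than the optimal tour.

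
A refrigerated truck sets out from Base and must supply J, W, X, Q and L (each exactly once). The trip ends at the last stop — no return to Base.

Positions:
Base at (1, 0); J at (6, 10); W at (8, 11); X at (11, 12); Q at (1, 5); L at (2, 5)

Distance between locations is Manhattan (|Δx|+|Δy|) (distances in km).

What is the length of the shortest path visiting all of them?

There are 5! = 120 possible orderings.
Base→J→W→X→Q→L: 15+3+4+17+1 = 40
Base→J→W→X→L→Q: 15+3+4+16+1 = 39
Base→J→W→Q→X→L: 15+3+13+17+16 = 64
Base→J→W→Q→L→X: 15+3+13+1+16 = 48
Base→J→W→L→X→Q: 15+3+12+16+17 = 63
Base→J→W→L→Q→X: 15+3+12+1+17 = 48
Base→J→X→W→Q→L: 15+7+4+13+1 = 40
Base→J→X→W→L→Q: 15+7+4+12+1 = 39
Base→J→X→Q→W→L: 15+7+17+13+12 = 64
Base→J→X→Q→L→W: 15+7+17+1+12 = 52
Base→J→X→L→W→Q: 15+7+16+12+13 = 63
Base→J→X→L→Q→W: 15+7+16+1+13 = 52
Base→J→Q→W→X→L: 15+10+13+4+16 = 58
Base→J→Q→W→L→X: 15+10+13+12+16 = 66
… (106 more)
Base→Q→L→J→W→X: 5+1+9+3+4 = 22  ← best
The minimum is 22.
One shortest path: Base → Q → L → J → W → X.

22 km — the minimum one-way total.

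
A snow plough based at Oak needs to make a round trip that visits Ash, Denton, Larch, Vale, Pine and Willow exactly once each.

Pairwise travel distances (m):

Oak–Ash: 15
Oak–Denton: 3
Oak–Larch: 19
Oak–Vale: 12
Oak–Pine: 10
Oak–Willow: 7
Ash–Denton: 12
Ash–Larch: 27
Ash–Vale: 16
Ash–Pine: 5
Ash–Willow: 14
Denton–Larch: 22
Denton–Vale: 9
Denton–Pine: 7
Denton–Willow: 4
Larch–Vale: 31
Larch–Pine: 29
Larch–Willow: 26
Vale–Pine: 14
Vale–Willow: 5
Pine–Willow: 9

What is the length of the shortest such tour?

Minimum total distance: 77 m.

There are 360 distinct closed tours to check (reversals are equivalent).
Oak → Ash → Denton → Larch → Vale → Pine → Willow → Oak: 15+12+22+31+14+9+7 = 110
Oak → Ash → Denton → Larch → Vale → Willow → Pine → Oak: 15+12+22+31+5+9+10 = 104
Oak → Ash → Denton → Larch → Pine → Vale → Willow → Oak: 15+12+22+29+14+5+7 = 104
Oak → Ash → Denton → Larch → Pine → Willow → Vale → Oak: 15+12+22+29+9+5+12 = 104
Oak → Ash → Denton → Larch → Willow → Vale → Pine → Oak: 15+12+22+26+5+14+10 = 104
Oak → Ash → Denton → Larch → Willow → Pine → Vale → Oak: 15+12+22+26+9+14+12 = 110
Oak → Ash → Denton → Vale → Larch → Pine → Willow → Oak: 15+12+9+31+29+9+7 = 112
Oak → Ash → Denton → Vale → Larch → Willow → Pine → Oak: 15+12+9+31+26+9+10 = 112
… (352 more)
Oak → Denton → Vale → Willow → Pine → Ash → Larch → Oak: 3+9+5+9+5+27+19 = 77  ← best
The minimum is 77.
One optimal route: Oak → Denton → Vale → Willow → Pine → Ash → Larch → Oak (or its reverse).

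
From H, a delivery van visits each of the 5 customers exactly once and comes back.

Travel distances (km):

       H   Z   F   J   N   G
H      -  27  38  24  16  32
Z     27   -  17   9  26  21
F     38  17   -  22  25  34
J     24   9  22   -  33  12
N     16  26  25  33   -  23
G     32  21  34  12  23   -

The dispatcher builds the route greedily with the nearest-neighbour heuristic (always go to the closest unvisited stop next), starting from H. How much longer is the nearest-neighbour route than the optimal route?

The nearest-neighbour route is 4 km longer than optimal.

H: N=16, J=24, Z=27, G=32, F=38 ⇒ N
N: G=23, F=25, Z=26, J=33 ⇒ G
G: J=12, Z=21, F=34 ⇒ J
J: Z=9, F=22 ⇒ Z
Z: F=17 ⇒ F
NN route H → N → G → J → Z → F → H costs 115.
Optimal: H → N → F → Z → J → G → H costs 111 (by enumerating all 60 distinct tours).
Excess = 115 − 111 = 4.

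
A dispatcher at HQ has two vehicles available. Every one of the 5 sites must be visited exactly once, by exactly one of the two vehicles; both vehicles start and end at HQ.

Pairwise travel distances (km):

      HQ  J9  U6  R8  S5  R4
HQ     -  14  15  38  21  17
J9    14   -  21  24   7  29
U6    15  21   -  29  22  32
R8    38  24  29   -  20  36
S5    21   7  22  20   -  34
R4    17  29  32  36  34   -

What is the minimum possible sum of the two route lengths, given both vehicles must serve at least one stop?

Minimum combined distance: 119 km.

There are 2^4 − 1 = 15 ways to divide the 5 stops into two non-empty groups. For each, the best each vehicle can do is its own shortest tour through its group:
  {J9} + {U6, R8, S5, R4}: 28 + 110 = 138
  {U6} + {J9, R8, S5, R4}: 30 + 94 = 124
  {J9, U6} + {R8, S5, R4}: 50 + 94 = 144
  {R8} + {J9, U6, S5, R4}: 76 + 90 = 166
  {J9, R8} + {U6, S5, R4}: 76 + 88 = 164
  {U6, R8} + {J9, S5, R4}: 82 + 72 = 154
  … (15 splits in total)
  {J9, U6, R8, S5} + {R4}: 85 + 34 = 119  ← best
Best: vehicle 1 HQ → J9 → S5 → R8 → U6 → HQ = 85; vehicle 2 HQ → R4 → HQ = 34; combined 119.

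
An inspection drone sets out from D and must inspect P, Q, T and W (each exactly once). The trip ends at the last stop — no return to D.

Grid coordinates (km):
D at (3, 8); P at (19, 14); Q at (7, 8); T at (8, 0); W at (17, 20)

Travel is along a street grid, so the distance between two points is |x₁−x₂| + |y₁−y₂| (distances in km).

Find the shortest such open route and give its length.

Shortest open route: 46 km.

There are 4! = 24 possible orderings.
D→P→Q→T→W: 22+18+9+29 = 78
D→P→Q→W→T: 22+18+22+29 = 91
D→P→T→Q→W: 22+25+9+22 = 78
D→P→T→W→Q: 22+25+29+22 = 98
D→P→W→Q→T: 22+8+22+9 = 61
D→P→W→T→Q: 22+8+29+9 = 68
D→Q→P→T→W: 4+18+25+29 = 76
D→Q→P→W→T: 4+18+8+29 = 59
D→Q→T→P→W: 4+9+25+8 = 46
D→Q→T→W→P: 4+9+29+8 = 50
D→Q→W→P→T: 4+22+8+25 = 59
D→Q→W→T→P: 4+22+29+25 = 80
D→T→P→Q→W: 13+25+18+22 = 78
D→T→P→W→Q: 13+25+8+22 = 68
… (10 more)
The minimum is 46.
One shortest path: D → Q → T → P → W.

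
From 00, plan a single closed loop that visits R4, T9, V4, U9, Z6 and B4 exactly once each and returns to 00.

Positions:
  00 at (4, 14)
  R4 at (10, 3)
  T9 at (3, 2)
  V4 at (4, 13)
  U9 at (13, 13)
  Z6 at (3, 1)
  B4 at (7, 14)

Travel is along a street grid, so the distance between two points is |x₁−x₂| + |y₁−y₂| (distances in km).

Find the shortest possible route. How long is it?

Shortest round trip = 46 km.

With 6 stops there are 6!/2 = 360 distinct round trips (a route and its reverse cost the same).
00-R4-T9-V4-U9-Z6-B4-00: 17+8+12+9+22+17+3 = 88
00-R4-T9-V4-U9-B4-Z6-00: 17+8+12+9+7+17+14 = 84
00-R4-T9-V4-Z6-U9-B4-00: 17+8+12+13+22+7+3 = 82
00-R4-T9-V4-Z6-B4-U9-00: 17+8+12+13+17+7+10 = 84
00-R4-T9-V4-B4-U9-Z6-00: 17+8+12+4+7+22+14 = 84
00-R4-T9-V4-B4-Z6-U9-00: 17+8+12+4+17+22+10 = 90
00-R4-T9-U9-V4-Z6-B4-00: 17+8+21+9+13+17+3 = 88
00-R4-T9-U9-V4-B4-Z6-00: 17+8+21+9+4+17+14 = 90
… (352 more)
00-V4-T9-Z6-R4-U9-B4-00: 1+12+1+9+13+7+3 = 46  ← best
The minimum is 46.
One optimal route: 00 → V4 → T9 → Z6 → R4 → U9 → B4 → 00 (or its reverse).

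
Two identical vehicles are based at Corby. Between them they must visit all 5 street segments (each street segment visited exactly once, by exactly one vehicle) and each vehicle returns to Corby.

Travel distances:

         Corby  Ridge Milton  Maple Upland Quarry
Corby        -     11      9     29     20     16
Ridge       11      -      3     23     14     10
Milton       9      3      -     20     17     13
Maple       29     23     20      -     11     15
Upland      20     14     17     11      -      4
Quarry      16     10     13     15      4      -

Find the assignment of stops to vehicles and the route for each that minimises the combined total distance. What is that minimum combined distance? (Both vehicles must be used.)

There are 2^4 − 1 = 15 ways to divide the 5 stops into two non-empty groups. For each, the best each vehicle can do is its own shortest tour through its group:
  {Ridge} + {Milton, Maple, Upland, Quarry}: 22 + 60 = 82
  {Milton} + {Ridge, Maple, Upland, Quarry}: 18 + 65 = 83
  {Ridge, Milton} + {Maple, Upland, Quarry}: 23 + 60 = 83
  {Maple} + {Ridge, Milton, Upland, Quarry}: 58 + 46 = 104
  {Ridge, Maple} + {Milton, Upland, Quarry}: 63 + 46 = 109
  {Milton, Maple} + {Ridge, Upland, Quarry}: 58 + 45 = 103
  … (15 splits in total)
Best: vehicle 1 Corby → Ridge → Corby = 22; vehicle 2 Corby → Milton → Maple → Upland → Quarry → Corby = 60; combined 82.

82 — the smallest possible combined total.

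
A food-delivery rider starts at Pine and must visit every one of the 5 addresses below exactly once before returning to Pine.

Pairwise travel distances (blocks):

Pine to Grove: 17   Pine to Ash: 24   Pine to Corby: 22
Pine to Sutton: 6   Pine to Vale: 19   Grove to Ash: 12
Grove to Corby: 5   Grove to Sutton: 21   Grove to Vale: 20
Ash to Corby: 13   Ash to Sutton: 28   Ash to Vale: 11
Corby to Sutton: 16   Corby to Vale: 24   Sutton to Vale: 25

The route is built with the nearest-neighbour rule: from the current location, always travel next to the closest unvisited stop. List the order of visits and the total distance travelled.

69 blocks along Pine → Sutton → Corby → Grove → Ash → Vale → Pine.

From Pine: distances to unvisited — Sutton=6, Grove=17, Vale=19, Corby=22, Ash=24. Nearest is Sutton (6).
From Sutton: distances to unvisited — Corby=16, Grove=21, Vale=25, Ash=28. Nearest is Corby (16).
From Corby: distances to unvisited — Grove=5, Ash=13, Vale=24. Nearest is Grove (5).
From Grove: distances to unvisited — Ash=12, Vale=20. Nearest is Ash (12).
From Ash: distances to unvisited — Vale=11. Nearest is Vale (11).
Return Vale→Pine: 19.
Total = 6 + 16 + 5 + 12 + 11 + 19 = 69.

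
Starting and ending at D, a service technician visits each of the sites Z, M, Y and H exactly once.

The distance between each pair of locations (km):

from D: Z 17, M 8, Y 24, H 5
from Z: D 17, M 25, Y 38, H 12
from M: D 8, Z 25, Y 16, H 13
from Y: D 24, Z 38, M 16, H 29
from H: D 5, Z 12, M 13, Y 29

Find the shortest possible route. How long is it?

There are 12 distinct closed tours to check (reversals are equivalent).
D → Z → M → Y → H → D: 17+25+16+29+5 = 92
D → Z → M → H → Y → D: 17+25+13+29+24 = 108
D → Z → Y → M → H → D: 17+38+16+13+5 = 89
D → Z → Y → H → M → D: 17+38+29+13+8 = 105
D → Z → H → M → Y → D: 17+12+13+16+24 = 82
D → Z → H → Y → M → D: 17+12+29+16+8 = 82
D → M → Z → Y → H → D: 8+25+38+29+5 = 105
D → M → Z → H → Y → D: 8+25+12+29+24 = 98
D → M → Y → Z → H → D: 8+16+38+12+5 = 79
D → M → H → Z → Y → D: 8+13+12+38+24 = 95
D → Y → Z → M → H → D: 24+38+25+13+5 = 105
D → Y → M → Z → H → D: 24+16+25+12+5 = 82
The minimum is 79.
One optimal route: D → M → Y → Z → H → D (or its reverse).

Shortest round trip = 79 km.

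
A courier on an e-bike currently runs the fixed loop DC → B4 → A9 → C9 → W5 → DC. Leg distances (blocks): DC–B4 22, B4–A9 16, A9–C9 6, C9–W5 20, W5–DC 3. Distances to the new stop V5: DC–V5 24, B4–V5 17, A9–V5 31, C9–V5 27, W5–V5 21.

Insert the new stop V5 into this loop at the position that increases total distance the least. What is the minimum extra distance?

Adding 19 blocks by placing V5 on the DC–B4 leg.

Insertion cost between consecutive stops i–j is d(i,V5) + d(V5,j) − d(i,j):
  between DC and B4: 24 + 17 − 22 = 19
  between B4 and A9: 17 + 31 − 16 = 32
  between A9 and C9: 31 + 27 − 6 = 52
  between C9 and W5: 27 + 21 − 20 = 28
  between W5 and DC: 21 + 24 − 3 = 42
Cheapest insertion is between DC and B4, adding 19.
New total = 67 + 19 = 86.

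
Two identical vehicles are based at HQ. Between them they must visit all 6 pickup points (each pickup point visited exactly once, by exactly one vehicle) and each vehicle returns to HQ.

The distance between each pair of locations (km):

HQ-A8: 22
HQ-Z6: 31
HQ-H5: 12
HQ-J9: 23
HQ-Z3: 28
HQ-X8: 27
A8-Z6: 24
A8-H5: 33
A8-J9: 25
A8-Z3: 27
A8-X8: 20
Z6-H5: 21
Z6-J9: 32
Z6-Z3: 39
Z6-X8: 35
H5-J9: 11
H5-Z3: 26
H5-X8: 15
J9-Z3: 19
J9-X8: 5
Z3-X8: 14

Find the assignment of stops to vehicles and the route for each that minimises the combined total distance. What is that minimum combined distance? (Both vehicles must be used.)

Check every non-empty split of the stops between the two vehicles; for each half take its own optimal tour:
  {A8} + {Z6, H5, J9, Z3, X8}: 44 + 110 = 154
  {Z6} + {A8, H5, J9, Z3, X8}: 62 + 91 = 153
  {A8, Z6} + {H5, J9, Z3, X8}: 77 + 70 = 147
  {H5} + {A8, Z6, J9, Z3, X8}: 24 + 124 = 148
  {A8, H5} + {Z6, J9, Z3, X8}: 67 + 110 = 177
  {Z6, H5} + {A8, J9, Z3, X8}: 64 + 91 = 155
  … (31 splits in total)
Best: vehicle 1 HQ → A8 → Z6 → HQ = 77; vehicle 2 HQ → H5 → J9 → X8 → Z3 → HQ = 70; combined 147.

147 km — the smallest possible combined total.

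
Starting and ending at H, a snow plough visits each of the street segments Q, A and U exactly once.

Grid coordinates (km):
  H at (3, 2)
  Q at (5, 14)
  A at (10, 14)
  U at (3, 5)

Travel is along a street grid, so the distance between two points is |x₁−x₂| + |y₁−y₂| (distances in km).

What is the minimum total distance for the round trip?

Minimum total distance: 38 km.

With 3 stops there are 3!/2 = 3 distinct round trips (a route and its reverse cost the same).
H-Q-A-U-H: 14+5+16+3 = 38
H-Q-U-A-H: 14+11+16+19 = 60
H-A-Q-U-H: 19+5+11+3 = 38
The minimum is 38.
One optimal route: H → Q → A → U → H (or its reverse).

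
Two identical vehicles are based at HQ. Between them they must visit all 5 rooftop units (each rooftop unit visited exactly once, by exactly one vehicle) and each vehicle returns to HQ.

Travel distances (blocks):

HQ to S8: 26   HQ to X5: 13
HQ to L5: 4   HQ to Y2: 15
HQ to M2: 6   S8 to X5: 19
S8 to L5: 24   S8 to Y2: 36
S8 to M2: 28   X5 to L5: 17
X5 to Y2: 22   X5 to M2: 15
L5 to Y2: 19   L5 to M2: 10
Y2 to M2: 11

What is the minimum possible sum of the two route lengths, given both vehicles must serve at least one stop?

There are 2^4 − 1 = 15 ways to divide the 5 stops into two non-empty groups. For each, the best each vehicle can do is its own shortest tour through its group:
  {S8} + {X5, L5, Y2, M2}: 52 + 60 = 112
  {X5} + {S8, L5, Y2, M2}: 26 + 81 = 107
  {S8, X5} + {L5, Y2, M2}: 58 + 40 = 98
  {L5} + {S8, X5, Y2, M2}: 8 + 84 = 92
  {S8, L5} + {X5, Y2, M2}: 54 + 52 = 106
  {X5, L5} + {S8, Y2, M2}: 34 + 79 = 113
  … (15 splits in total)
Best: vehicle 1 HQ → L5 → HQ = 8; vehicle 2 HQ → S8 → X5 → Y2 → M2 → HQ = 84; combined 92.

92 blocks — the smallest possible combined total.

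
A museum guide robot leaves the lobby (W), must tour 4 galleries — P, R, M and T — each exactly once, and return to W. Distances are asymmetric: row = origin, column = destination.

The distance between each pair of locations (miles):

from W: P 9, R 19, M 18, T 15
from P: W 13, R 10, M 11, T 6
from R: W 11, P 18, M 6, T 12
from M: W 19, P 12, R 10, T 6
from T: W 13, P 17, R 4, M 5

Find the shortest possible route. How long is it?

W → P → R → M → T → W: 9+10+6+6+13 = 44
W → P → R → T → M → W: 9+10+12+5+19 = 55
W → P → M → R → T → W: 9+11+10+12+13 = 55
W → P → M → T → R → W: 9+11+6+4+11 = 41
W → P → T → R → M → W: 9+6+4+6+19 = 44
W → P → T → M → R → W: 9+6+5+10+11 = 41
W → R → P → M → T → W: 19+18+11+6+13 = 67
W → R → P → T → M → W: 19+18+6+5+19 = 67
W → R → M → P → T → W: 19+6+12+6+13 = 56
W → R → M → T → P → W: 19+6+6+17+13 = 61
W → R → T → P → M → W: 19+12+17+11+19 = 78
W → R → T → M → P → W: 19+12+5+12+13 = 61
W → M → P → R → T → W: 18+12+10+12+13 = 65
W → M → P → T → R → W: 18+12+6+4+11 = 51
… (10 more)
The minimum is 41.
One optimal route: W → P → M → T → R → W.

41 miles — the shortest possible round trip.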